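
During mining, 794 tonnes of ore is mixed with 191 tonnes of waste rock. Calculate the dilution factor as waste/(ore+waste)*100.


19.3909%

Total material = ore + waste
= 794 + 191 = 985 tonnes
Dilution = waste / total * 100
= 191 / 985 * 100
= 0.1939086294 * 100
= 19.3909%


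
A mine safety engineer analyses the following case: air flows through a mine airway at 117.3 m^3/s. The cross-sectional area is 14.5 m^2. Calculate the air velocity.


8.0897 m/s

Velocity = flow rate / cross-sectional area
= 117.3 / 14.5
= 8.0897 m/s


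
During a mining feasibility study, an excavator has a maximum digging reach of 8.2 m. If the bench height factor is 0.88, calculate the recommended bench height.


7.216 m

Bench height = reach * factor
= 8.2 * 0.88
= 7.216 m


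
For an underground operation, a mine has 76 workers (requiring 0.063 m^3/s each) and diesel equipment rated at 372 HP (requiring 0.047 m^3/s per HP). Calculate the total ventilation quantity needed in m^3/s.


22.272 m^3/s

Airflow for workers:
Q_people = 76 * 0.063 = 4.788 m^3/s
Airflow for diesel equipment:
Q_diesel = 372 * 0.047 = 17.484 m^3/s
Total ventilation:
Q_total = 4.788 + 17.484
= 22.272 m^3/s


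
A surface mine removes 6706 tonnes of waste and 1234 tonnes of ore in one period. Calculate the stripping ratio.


Stripping ratio = waste tonnage / ore tonnage
= 6706 / 1234
= 5.4344

5.4344


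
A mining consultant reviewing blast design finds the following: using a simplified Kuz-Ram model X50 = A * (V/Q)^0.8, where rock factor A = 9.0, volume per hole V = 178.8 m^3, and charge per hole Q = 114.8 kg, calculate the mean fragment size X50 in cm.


12.8287 cm

Compute V/Q:
V/Q = 178.8 / 114.8 = 1.557491289
Raise to the power 0.8:
(V/Q)^0.8 = 1.557491289^0.8 = 1.425412297
Multiply by A:
X50 = 9.0 * 1.425412297
= 12.8287 cm


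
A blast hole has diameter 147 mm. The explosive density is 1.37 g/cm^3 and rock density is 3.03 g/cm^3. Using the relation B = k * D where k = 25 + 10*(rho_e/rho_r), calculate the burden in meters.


4.3397 m

First, compute k:
rho_e / rho_r = 1.37 / 3.03 = 0.4521452145
k = 25 + 10 * 0.4521452145 = 29.52145215
Then, compute burden:
B = k * D / 1000 = 29.52145215 * 147 / 1000
= 4339.653465 / 1000
= 4.3397 m


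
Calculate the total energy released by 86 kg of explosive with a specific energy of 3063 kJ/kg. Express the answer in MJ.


Energy = mass * specific_energy / 1000
= 86 * 3063 / 1000
= 263418 / 1000
= 263.418 MJ

263.418 MJ


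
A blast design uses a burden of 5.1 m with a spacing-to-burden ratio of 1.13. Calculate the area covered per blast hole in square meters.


29.3913 m^2

First, find the spacing:
Spacing = burden * ratio = 5.1 * 1.13
= 5.763 m
Then, calculate the area:
Area = burden * spacing = 5.1 * 5.763
= 29.3913 m^2


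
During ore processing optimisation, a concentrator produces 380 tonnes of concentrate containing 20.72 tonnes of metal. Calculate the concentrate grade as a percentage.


5.4526%

Grade = (metal in concentrate / concentrate mass) * 100
= (20.72 / 380) * 100
= 0.05452631579 * 100
= 5.4526%


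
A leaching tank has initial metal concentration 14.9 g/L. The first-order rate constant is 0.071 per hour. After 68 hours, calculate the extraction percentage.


Compute the exponent:
-k * t = -0.071 * 68 = -4.828
Remaining concentration:
C = 14.9 * exp(-4.828)
= 14.9 * 0.008002510292
= 0.1192374034 g/L
Extracted = 14.9 - 0.1192374034 = 14.7807626 g/L
Extraction % = 14.7807626 / 14.9 * 100
= 99.1997%

99.1997%


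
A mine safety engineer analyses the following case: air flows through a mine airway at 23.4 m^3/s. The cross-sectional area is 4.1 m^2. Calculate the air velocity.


5.7073 m/s

Velocity = flow rate / cross-sectional area
= 23.4 / 4.1
= 5.7073 m/s


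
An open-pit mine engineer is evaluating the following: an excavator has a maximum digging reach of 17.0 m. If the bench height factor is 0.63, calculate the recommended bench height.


10.71 m

Bench height = reach * factor
= 17.0 * 0.63
= 10.71 m


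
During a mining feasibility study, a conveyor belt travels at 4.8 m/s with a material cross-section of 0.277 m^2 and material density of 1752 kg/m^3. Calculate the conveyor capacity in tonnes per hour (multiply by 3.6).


8386.0531 t/h

Volumetric flow = speed * area
= 4.8 * 0.277 = 1.3296 m^3/s
Mass flow = volumetric * density
= 1.3296 * 1752 = 2329.4592 kg/s
Convert to t/h: multiply by 3.6
Capacity = 2329.4592 * 3.6
= 8386.0531 t/h


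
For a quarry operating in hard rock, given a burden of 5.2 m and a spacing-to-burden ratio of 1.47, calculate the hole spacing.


Spacing = burden * ratio
= 5.2 * 1.47
= 7.644 m

7.644 m


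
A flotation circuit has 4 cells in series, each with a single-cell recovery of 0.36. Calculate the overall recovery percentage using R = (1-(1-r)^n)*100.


Complement of single-cell recovery:
1 - r = 1 - 0.36 = 0.64
Raise to power n:
(1 - r)^4 = 0.64^4 = 0.16777216
Overall recovery:
R = (1 - 0.16777216) * 100
= 83.2228%

83.2228%


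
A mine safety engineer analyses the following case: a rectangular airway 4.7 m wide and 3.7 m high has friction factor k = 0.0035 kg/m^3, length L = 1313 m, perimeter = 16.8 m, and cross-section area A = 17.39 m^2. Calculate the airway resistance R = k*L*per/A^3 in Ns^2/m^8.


0.0147 Ns^2/m^8

Compute the numerator:
k * L * per = 0.0035 * 1313 * 16.8
= 77.2044
Compute the denominator:
A^3 = 17.39^3 = 5258.946419
Resistance:
R = 77.2044 / 5258.946419
= 0.0147 Ns^2/m^8


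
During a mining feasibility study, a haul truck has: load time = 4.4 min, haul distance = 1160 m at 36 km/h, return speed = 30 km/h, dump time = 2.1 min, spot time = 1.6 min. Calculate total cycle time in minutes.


12.3533 min

Convert haul speed to m/min: 36 * 1000/60 = 600 m/min
Haul time = 1160 / 600 = 1.933333333 min
Convert return speed to m/min: 30 * 1000/60 = 500 m/min
Return time = 1160 / 500 = 2.32 min
Total cycle time:
= 4.4 + 1.933333333 + 2.1 + 2.32 + 1.6
= 12.3533 min


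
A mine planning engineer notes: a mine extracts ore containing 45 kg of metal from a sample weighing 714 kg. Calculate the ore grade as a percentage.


Ore grade = (metal mass / ore mass) * 100
= (45 / 714) * 100
= 0.06302521008 * 100
= 6.3025%

6.3025%


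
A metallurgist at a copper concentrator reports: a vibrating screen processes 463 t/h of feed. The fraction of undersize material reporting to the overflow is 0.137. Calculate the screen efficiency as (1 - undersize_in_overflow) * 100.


Screen efficiency = (1 - fraction of undersize in overflow) * 100
= (1 - 0.137) * 100
= 0.863 * 100
= 86.3%

86.3%


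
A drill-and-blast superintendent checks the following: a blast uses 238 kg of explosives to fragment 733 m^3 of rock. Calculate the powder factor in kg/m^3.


Powder factor = explosive mass / rock volume
= 238 / 733
= 0.3247 kg/m^3

0.3247 kg/m^3


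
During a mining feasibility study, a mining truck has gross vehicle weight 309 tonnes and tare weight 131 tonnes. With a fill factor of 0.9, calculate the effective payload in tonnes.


160.2 tonnes

Maximum payload = gross - tare
= 309 - 131 = 178 tonnes
Effective payload = max payload * fill factor
= 178 * 0.9
= 160.2 tonnes


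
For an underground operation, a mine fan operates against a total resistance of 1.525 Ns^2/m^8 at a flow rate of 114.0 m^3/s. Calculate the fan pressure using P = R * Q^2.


19818.9 Pa

Compute Q^2:
Q^2 = 114.0^2 = 12996.0
Compute pressure:
P = R * Q^2 = 1.525 * 12996.0
= 19818.9 Pa


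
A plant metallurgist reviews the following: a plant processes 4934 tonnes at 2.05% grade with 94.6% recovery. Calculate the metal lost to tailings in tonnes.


Total metal in feed:
= 4934 * 2.05 / 100 = 101.147 tonnes
Metal recovered:
= 101.147 * 94.6 / 100 = 95.685062 tonnes
Metal lost to tailings:
= 101.147 - 95.685062
= 5.4619 tonnes

5.4619 tonnes


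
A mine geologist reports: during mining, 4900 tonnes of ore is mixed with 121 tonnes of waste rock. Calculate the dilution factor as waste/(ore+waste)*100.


2.4099%

Total material = ore + waste
= 4900 + 121 = 5021 tonnes
Dilution = waste / total * 100
= 121 / 5021 * 100
= 0.0240987851 * 100
= 2.4099%


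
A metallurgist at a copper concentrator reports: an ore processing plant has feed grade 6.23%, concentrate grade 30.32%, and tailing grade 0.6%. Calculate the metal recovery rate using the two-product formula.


Using the two-product formula:
R = 100 * c * (f - t) / (f * (c - t))
Numerator = 100 * 30.32 * (6.23 - 0.6)
= 100 * 30.32 * 5.63
= 17070.16
Denominator = 6.23 * (30.32 - 0.6)
= 6.23 * 29.72
= 185.1556
R = 17070.16 / 185.1556
= 92.1936%

92.1936%


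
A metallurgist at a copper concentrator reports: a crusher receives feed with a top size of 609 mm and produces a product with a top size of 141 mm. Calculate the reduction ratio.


4.3191

Reduction ratio = feed size / product size
= 609 / 141
= 4.3191


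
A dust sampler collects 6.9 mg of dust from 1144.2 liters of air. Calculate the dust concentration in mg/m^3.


Convert liters to m^3: 1 m^3 = 1000 L
Concentration = mass / volume * 1000
= 6.9 / 1144.2 * 1000
= 0.006030414263 * 1000
= 6.0304 mg/m^3

6.0304 mg/m^3


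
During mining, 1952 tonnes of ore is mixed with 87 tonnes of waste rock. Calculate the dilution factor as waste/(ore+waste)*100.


4.2668%

Total material = ore + waste
= 1952 + 87 = 2039 tonnes
Dilution = waste / total * 100
= 87 / 2039 * 100
= 0.0426679745 * 100
= 4.2668%


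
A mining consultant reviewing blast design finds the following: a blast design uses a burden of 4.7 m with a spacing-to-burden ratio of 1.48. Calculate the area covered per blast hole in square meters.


32.6932 m^2

First, find the spacing:
Spacing = burden * ratio = 4.7 * 1.48
= 6.956 m
Then, calculate the area:
Area = burden * spacing = 4.7 * 6.956
= 32.6932 m^2


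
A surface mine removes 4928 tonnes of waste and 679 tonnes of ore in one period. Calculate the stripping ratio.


Stripping ratio = waste tonnage / ore tonnage
= 4928 / 679
= 7.2577

7.2577


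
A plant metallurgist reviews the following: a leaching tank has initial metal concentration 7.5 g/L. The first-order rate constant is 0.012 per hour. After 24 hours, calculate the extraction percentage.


25.0238%

Compute the exponent:
-k * t = -0.012 * 24 = -0.288
Remaining concentration:
C = 7.5 * exp(-0.288)
= 7.5 * 0.7497615922
= 5.623211942 g/L
Extracted = 7.5 - 5.623211942 = 1.876788058 g/L
Extraction % = 1.876788058 / 7.5 * 100
= 25.0238%


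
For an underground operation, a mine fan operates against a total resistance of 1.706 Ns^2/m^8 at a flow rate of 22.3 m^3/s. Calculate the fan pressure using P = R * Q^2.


Compute Q^2:
Q^2 = 22.3^2 = 497.29
Compute pressure:
P = R * Q^2 = 1.706 * 497.29
= 848.3767 Pa

848.3767 Pa


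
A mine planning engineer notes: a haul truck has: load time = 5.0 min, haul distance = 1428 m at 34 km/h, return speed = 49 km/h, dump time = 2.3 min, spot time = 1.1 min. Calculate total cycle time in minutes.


Convert haul speed to m/min: 34 * 1000/60 = 566.6666667 m/min
Haul time = 1428 / 566.6666667 = 2.52 min
Convert return speed to m/min: 49 * 1000/60 = 816.6666667 m/min
Return time = 1428 / 816.6666667 = 1.748571429 min
Total cycle time:
= 5.0 + 2.52 + 2.3 + 1.748571429 + 1.1
= 12.6686 min

12.6686 min


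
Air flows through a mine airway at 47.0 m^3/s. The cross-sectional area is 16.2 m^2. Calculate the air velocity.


Velocity = flow rate / cross-sectional area
= 47.0 / 16.2
= 2.9012 m/s

2.9012 m/s


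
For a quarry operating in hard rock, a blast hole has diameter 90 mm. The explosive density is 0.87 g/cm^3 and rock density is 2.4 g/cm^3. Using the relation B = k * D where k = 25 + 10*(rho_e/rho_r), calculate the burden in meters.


2.5763 m

First, compute k:
rho_e / rho_r = 0.87 / 2.4 = 0.3625
k = 25 + 10 * 0.3625 = 28.625
Then, compute burden:
B = k * D / 1000 = 28.625 * 90 / 1000
= 2576.25 / 1000
= 2.5763 m


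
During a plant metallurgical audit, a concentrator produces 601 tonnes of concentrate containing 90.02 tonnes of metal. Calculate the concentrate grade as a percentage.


Grade = (metal in concentrate / concentrate mass) * 100
= (90.02 / 601) * 100
= 0.1497836938 * 100
= 14.9784%

14.9784%


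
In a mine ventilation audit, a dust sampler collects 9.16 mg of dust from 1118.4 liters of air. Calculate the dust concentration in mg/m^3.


8.1903 mg/m^3

Convert liters to m^3: 1 m^3 = 1000 L
Concentration = mass / volume * 1000
= 9.16 / 1118.4 * 1000
= 0.008190271817 * 1000
= 8.1903 mg/m^3


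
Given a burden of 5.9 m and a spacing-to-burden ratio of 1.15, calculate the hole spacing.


Spacing = burden * ratio
= 5.9 * 1.15
= 6.785 m

6.785 m


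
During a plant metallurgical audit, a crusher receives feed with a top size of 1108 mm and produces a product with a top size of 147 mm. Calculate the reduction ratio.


7.5374

Reduction ratio = feed size / product size
= 1108 / 147
= 7.5374


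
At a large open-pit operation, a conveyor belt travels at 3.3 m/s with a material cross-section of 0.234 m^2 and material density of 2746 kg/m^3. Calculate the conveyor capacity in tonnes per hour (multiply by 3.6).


7633.6603 t/h

Volumetric flow = speed * area
= 3.3 * 0.234 = 0.7722 m^3/s
Mass flow = volumetric * density
= 0.7722 * 2746 = 2120.4612 kg/s
Convert to t/h: multiply by 3.6
Capacity = 2120.4612 * 3.6
= 7633.6603 t/h


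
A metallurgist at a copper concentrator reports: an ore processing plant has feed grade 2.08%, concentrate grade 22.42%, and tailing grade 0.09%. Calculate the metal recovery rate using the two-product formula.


Using the two-product formula:
R = 100 * c * (f - t) / (f * (c - t))
Numerator = 100 * 22.42 * (2.08 - 0.09)
= 100 * 22.42 * 1.99
= 4461.58
Denominator = 2.08 * (22.42 - 0.09)
= 2.08 * 22.33
= 46.4464
R = 4461.58 / 46.4464
= 96.0587%

96.0587%


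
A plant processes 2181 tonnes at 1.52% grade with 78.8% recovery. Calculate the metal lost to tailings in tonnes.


7.0281 tonnes

Total metal in feed:
= 2181 * 1.52 / 100 = 33.1512 tonnes
Metal recovered:
= 33.1512 * 78.8 / 100 = 26.1231456 tonnes
Metal lost to tailings:
= 33.1512 - 26.1231456
= 7.0281 tonnes


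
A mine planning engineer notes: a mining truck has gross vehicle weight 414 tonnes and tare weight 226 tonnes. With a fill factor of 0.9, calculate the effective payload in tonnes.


Maximum payload = gross - tare
= 414 - 226 = 188 tonnes
Effective payload = max payload * fill factor
= 188 * 0.9
= 169.2 tonnes

169.2 tonnes


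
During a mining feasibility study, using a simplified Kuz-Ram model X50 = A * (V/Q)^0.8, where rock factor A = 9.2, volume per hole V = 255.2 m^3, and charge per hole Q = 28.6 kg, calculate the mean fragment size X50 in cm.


Compute V/Q:
V/Q = 255.2 / 28.6 = 8.923076923
Raise to the power 0.8:
(V/Q)^0.8 = 8.923076923^0.8 = 5.759857109
Multiply by A:
X50 = 9.2 * 5.759857109
= 52.9907 cm

52.9907 cm


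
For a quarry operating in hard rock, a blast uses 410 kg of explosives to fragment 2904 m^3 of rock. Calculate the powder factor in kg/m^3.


Powder factor = explosive mass / rock volume
= 410 / 2904
= 0.1412 kg/m^3

0.1412 kg/m^3


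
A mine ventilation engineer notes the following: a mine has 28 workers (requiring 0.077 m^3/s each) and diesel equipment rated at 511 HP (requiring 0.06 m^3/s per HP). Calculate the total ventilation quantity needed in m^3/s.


Airflow for workers:
Q_people = 28 * 0.077 = 2.156 m^3/s
Airflow for diesel equipment:
Q_diesel = 511 * 0.06 = 30.66 m^3/s
Total ventilation:
Q_total = 2.156 + 30.66
= 32.816 m^3/s

32.816 m^3/s


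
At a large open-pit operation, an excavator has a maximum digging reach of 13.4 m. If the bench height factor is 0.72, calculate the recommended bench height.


9.648 m

Bench height = reach * factor
= 13.4 * 0.72
= 9.648 m


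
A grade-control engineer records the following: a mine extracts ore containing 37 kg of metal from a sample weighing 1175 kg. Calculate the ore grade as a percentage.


3.1489%

Ore grade = (metal mass / ore mass) * 100
= (37 / 1175) * 100
= 0.0314893617 * 100
= 3.1489%


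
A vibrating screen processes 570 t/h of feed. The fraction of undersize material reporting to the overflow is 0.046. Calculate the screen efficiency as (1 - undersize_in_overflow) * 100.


95.4%

Screen efficiency = (1 - fraction of undersize in overflow) * 100
= (1 - 0.046) * 100
= 0.954 * 100
= 95.4%


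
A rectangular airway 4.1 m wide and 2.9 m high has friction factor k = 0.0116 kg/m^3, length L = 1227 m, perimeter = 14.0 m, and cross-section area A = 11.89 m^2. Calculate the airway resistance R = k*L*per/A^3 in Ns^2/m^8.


Compute the numerator:
k * L * per = 0.0116 * 1227 * 14.0
= 199.2648
Compute the denominator:
A^3 = 11.89^3 = 1680.914269
Resistance:
R = 199.2648 / 1680.914269
= 0.1185 Ns^2/m^8

0.1185 Ns^2/m^8


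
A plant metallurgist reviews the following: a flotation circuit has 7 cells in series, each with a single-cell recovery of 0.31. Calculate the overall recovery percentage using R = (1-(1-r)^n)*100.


Complement of single-cell recovery:
1 - r = 1 - 0.31 = 0.69
Raise to power n:
(1 - r)^7 = 0.69^7 = 0.07446353253
Overall recovery:
R = (1 - 0.07446353253) * 100
= 92.5536%

92.5536%


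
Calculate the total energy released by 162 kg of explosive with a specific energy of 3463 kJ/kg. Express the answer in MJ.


Energy = mass * specific_energy / 1000
= 162 * 3463 / 1000
= 561006 / 1000
= 561.006 MJ

561.006 MJ


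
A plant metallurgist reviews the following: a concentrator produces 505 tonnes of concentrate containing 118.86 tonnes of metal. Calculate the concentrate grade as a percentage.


Grade = (metal in concentrate / concentrate mass) * 100
= (118.86 / 505) * 100
= 0.2353663366 * 100
= 23.5366%

23.5366%


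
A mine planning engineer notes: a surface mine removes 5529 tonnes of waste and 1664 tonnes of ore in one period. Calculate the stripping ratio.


3.3227

Stripping ratio = waste tonnage / ore tonnage
= 5529 / 1664
= 3.3227


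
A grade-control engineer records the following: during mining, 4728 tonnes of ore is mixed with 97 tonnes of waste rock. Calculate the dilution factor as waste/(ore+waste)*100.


Total material = ore + waste
= 4728 + 97 = 4825 tonnes
Dilution = waste / total * 100
= 97 / 4825 * 100
= 0.02010362694 * 100
= 2.0104%

2.0104%


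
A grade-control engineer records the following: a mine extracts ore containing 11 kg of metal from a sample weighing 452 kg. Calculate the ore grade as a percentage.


2.4336%

Ore grade = (metal mass / ore mass) * 100
= (11 / 452) * 100
= 0.02433628319 * 100
= 2.4336%


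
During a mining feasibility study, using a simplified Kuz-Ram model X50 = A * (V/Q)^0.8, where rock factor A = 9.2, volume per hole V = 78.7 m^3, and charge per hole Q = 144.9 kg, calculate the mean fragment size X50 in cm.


Compute V/Q:
V/Q = 78.7 / 144.9 = 0.5431331953
Raise to the power 0.8:
(V/Q)^0.8 = 0.5431331953^0.8 = 0.6136561309
Multiply by A:
X50 = 9.2 * 0.6136561309
= 5.6456 cm

5.6456 cm


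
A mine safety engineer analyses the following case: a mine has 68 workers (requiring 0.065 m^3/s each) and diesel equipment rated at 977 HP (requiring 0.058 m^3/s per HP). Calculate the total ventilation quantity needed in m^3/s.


Airflow for workers:
Q_people = 68 * 0.065 = 4.42 m^3/s
Airflow for diesel equipment:
Q_diesel = 977 * 0.058 = 56.666 m^3/s
Total ventilation:
Q_total = 4.42 + 56.666
= 61.086 m^3/s

61.086 m^3/s


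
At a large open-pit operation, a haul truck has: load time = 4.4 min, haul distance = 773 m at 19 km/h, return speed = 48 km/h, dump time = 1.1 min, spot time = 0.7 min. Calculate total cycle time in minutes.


Convert haul speed to m/min: 19 * 1000/60 = 316.6666667 m/min
Haul time = 773 / 316.6666667 = 2.441052632 min
Convert return speed to m/min: 48 * 1000/60 = 800 m/min
Return time = 773 / 800 = 0.96625 min
Total cycle time:
= 4.4 + 2.441052632 + 1.1 + 0.96625 + 0.7
= 9.6073 min

9.6073 min


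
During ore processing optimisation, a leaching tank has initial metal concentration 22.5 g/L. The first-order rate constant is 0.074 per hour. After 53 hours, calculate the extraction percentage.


98.0199%

Compute the exponent:
-k * t = -0.074 * 53 = -3.922
Remaining concentration:
C = 22.5 * exp(-3.922)
= 22.5 * 0.01980145221
= 0.4455326747 g/L
Extracted = 22.5 - 0.4455326747 = 22.05446733 g/L
Extraction % = 22.05446733 / 22.5 * 100
= 98.0199%


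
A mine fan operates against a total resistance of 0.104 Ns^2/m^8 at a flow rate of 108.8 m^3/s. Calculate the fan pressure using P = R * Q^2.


1231.0938 Pa

Compute Q^2:
Q^2 = 108.8^2 = 11837.44
Compute pressure:
P = R * Q^2 = 0.104 * 11837.44
= 1231.0938 Pa


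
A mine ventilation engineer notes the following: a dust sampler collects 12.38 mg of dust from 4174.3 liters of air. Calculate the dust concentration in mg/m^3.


2.9658 mg/m^3

Convert liters to m^3: 1 m^3 = 1000 L
Concentration = mass / volume * 1000
= 12.38 / 4174.3 * 1000
= 0.002965766715 * 1000
= 2.9658 mg/m^3


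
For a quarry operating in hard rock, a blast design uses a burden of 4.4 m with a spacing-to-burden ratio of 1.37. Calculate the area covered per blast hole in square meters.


26.5232 m^2

First, find the spacing:
Spacing = burden * ratio = 4.4 * 1.37
= 6.028 m
Then, calculate the area:
Area = burden * spacing = 4.4 * 6.028
= 26.5232 m^2


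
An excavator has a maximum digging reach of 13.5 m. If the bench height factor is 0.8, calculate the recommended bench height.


Bench height = reach * factor
= 13.5 * 0.8
= 10.8 m

10.8 m


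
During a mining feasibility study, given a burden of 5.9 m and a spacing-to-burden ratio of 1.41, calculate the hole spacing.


Spacing = burden * ratio
= 5.9 * 1.41
= 8.319 m

8.319 m


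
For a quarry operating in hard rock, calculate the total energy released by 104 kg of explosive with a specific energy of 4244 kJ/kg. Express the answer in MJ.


441.376 MJ

Energy = mass * specific_energy / 1000
= 104 * 4244 / 1000
= 441376 / 1000
= 441.376 MJ


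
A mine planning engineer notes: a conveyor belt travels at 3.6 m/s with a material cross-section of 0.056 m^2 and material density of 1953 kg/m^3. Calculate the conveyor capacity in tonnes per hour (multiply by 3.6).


1417.4093 t/h

Volumetric flow = speed * area
= 3.6 * 0.056 = 0.2016 m^3/s
Mass flow = volumetric * density
= 0.2016 * 1953 = 393.7248 kg/s
Convert to t/h: multiply by 3.6
Capacity = 393.7248 * 3.6
= 1417.4093 t/h


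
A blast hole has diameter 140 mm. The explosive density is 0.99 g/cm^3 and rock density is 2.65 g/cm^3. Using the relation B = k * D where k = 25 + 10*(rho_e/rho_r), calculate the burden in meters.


First, compute k:
rho_e / rho_r = 0.99 / 2.65 = 0.3735849057
k = 25 + 10 * 0.3735849057 = 28.73584906
Then, compute burden:
B = k * D / 1000 = 28.73584906 * 140 / 1000
= 4023.018868 / 1000
= 4.023 m

4.023 m


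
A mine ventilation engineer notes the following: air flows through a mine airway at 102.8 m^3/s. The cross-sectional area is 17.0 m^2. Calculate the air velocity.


6.0471 m/s

Velocity = flow rate / cross-sectional area
= 102.8 / 17.0
= 6.0471 m/s


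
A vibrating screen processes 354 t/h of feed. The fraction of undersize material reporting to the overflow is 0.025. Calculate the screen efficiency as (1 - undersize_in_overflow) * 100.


97.5%

Screen efficiency = (1 - fraction of undersize in overflow) * 100
= (1 - 0.025) * 100
= 0.975 * 100
= 97.5%


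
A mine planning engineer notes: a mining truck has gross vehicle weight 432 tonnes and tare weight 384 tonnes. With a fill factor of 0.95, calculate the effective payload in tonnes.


Maximum payload = gross - tare
= 432 - 384 = 48 tonnes
Effective payload = max payload * fill factor
= 48 * 0.95
= 45.6 tonnes

45.6 tonnes


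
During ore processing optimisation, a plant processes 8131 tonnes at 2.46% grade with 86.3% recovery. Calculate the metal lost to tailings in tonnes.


27.4031 tonnes

Total metal in feed:
= 8131 * 2.46 / 100 = 200.0226 tonnes
Metal recovered:
= 200.0226 * 86.3 / 100 = 172.6195038 tonnes
Metal lost to tailings:
= 200.0226 - 172.6195038
= 27.4031 tonnes


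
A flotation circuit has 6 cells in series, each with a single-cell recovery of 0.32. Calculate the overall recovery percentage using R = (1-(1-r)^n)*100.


Complement of single-cell recovery:
1 - r = 1 - 0.32 = 0.68
Raise to power n:
(1 - r)^6 = 0.68^6 = 0.09886748262
Overall recovery:
R = (1 - 0.09886748262) * 100
= 90.1133%

90.1133%


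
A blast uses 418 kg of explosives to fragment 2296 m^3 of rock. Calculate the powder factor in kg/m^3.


0.1821 kg/m^3

Powder factor = explosive mass / rock volume
= 418 / 2296
= 0.1821 kg/m^3


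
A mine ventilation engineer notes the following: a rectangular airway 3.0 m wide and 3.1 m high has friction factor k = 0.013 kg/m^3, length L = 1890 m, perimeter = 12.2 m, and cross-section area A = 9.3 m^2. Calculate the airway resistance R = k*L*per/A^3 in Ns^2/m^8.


Compute the numerator:
k * L * per = 0.013 * 1890 * 12.2
= 299.754
Compute the denominator:
A^3 = 9.3^3 = 804.357
Resistance:
R = 299.754 / 804.357
= 0.3727 Ns^2/m^8

0.3727 Ns^2/m^8


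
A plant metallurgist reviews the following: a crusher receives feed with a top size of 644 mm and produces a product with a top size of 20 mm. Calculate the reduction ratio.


Reduction ratio = feed size / product size
= 644 / 20
= 32.2

32.2


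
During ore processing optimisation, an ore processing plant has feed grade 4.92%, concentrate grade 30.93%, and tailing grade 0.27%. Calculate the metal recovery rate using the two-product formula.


95.3445%

Using the two-product formula:
R = 100 * c * (f - t) / (f * (c - t))
Numerator = 100 * 30.93 * (4.92 - 0.27)
= 100 * 30.93 * 4.65
= 14382.45
Denominator = 4.92 * (30.93 - 0.27)
= 4.92 * 30.66
= 150.8472
R = 14382.45 / 150.8472
= 95.3445%


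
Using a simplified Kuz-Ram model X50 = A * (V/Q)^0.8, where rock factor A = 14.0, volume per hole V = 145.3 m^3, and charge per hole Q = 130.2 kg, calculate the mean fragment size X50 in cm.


Compute V/Q:
V/Q = 145.3 / 130.2 = 1.115975422
Raise to the power 0.8:
(V/Q)^0.8 = 1.115975422^0.8 = 1.091751266
Multiply by A:
X50 = 14.0 * 1.091751266
= 15.2845 cm

15.2845 cm


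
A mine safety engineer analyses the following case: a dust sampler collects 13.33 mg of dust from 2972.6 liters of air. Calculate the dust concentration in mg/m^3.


Convert liters to m^3: 1 m^3 = 1000 L
Concentration = mass / volume * 1000
= 13.33 / 2972.6 * 1000
= 0.004484289847 * 1000
= 4.4843 mg/m^3

4.4843 mg/m^3


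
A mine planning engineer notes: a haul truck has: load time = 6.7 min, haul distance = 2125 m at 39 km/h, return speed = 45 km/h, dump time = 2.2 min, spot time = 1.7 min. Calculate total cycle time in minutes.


Convert haul speed to m/min: 39 * 1000/60 = 650 m/min
Haul time = 2125 / 650 = 3.269230769 min
Convert return speed to m/min: 45 * 1000/60 = 750 m/min
Return time = 2125 / 750 = 2.833333333 min
Total cycle time:
= 6.7 + 3.269230769 + 2.2 + 2.833333333 + 1.7
= 16.7026 min

16.7026 min


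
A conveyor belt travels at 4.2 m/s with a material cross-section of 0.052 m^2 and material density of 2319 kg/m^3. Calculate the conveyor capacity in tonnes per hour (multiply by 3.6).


Volumetric flow = speed * area
= 4.2 * 0.052 = 0.2184 m^3/s
Mass flow = volumetric * density
= 0.2184 * 2319 = 506.4696 kg/s
Convert to t/h: multiply by 3.6
Capacity = 506.4696 * 3.6
= 1823.2906 t/h

1823.2906 t/h


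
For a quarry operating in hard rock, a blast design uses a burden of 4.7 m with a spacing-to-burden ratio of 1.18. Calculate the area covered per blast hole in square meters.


First, find the spacing:
Spacing = burden * ratio = 4.7 * 1.18
= 5.546 m
Then, calculate the area:
Area = burden * spacing = 4.7 * 5.546
= 26.0662 m^2

26.0662 m^2


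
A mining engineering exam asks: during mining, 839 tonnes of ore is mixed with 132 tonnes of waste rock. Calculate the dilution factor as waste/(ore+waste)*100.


13.5942%

Total material = ore + waste
= 839 + 132 = 971 tonnes
Dilution = waste / total * 100
= 132 / 971 * 100
= 0.1359423275 * 100
= 13.5942%


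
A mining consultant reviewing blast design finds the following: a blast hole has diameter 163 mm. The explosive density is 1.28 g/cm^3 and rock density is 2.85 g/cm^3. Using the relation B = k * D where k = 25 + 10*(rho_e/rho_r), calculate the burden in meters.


4.8071 m

First, compute k:
rho_e / rho_r = 1.28 / 2.85 = 0.449122807
k = 25 + 10 * 0.449122807 = 29.49122807
Then, compute burden:
B = k * D / 1000 = 29.49122807 * 163 / 1000
= 4807.070175 / 1000
= 4.8071 m


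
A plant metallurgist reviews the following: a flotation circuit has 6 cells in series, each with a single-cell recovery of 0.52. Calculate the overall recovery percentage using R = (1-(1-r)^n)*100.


Complement of single-cell recovery:
1 - r = 1 - 0.52 = 0.48
Raise to power n:
(1 - r)^6 = 0.48^6 = 0.01223059046
Overall recovery:
R = (1 - 0.01223059046) * 100
= 98.7769%

98.7769%


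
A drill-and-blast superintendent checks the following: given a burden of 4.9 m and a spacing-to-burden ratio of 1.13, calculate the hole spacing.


Spacing = burden * ratio
= 4.9 * 1.13
= 5.537 m

5.537 m


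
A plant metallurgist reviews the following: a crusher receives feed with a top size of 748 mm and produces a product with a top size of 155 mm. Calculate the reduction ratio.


Reduction ratio = feed size / product size
= 748 / 155
= 4.8258

4.8258


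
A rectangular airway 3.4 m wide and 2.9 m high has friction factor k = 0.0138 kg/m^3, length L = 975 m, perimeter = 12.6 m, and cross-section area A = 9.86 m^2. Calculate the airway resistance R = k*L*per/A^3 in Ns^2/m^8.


0.1769 Ns^2/m^8

Compute the numerator:
k * L * per = 0.0138 * 975 * 12.6
= 169.533
Compute the denominator:
A^3 = 9.86^3 = 958.585256
Resistance:
R = 169.533 / 958.585256
= 0.1769 Ns^2/m^8


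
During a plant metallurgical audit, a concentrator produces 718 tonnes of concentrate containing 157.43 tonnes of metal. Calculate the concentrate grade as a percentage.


Grade = (metal in concentrate / concentrate mass) * 100
= (157.43 / 718) * 100
= 0.2192618384 * 100
= 21.9262%

21.9262%


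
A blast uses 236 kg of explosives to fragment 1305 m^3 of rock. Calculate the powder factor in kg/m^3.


0.1808 kg/m^3

Powder factor = explosive mass / rock volume
= 236 / 1305
= 0.1808 kg/m^3


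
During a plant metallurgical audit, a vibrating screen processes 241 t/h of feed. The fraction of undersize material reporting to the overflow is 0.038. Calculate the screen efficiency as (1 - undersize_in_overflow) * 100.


Screen efficiency = (1 - fraction of undersize in overflow) * 100
= (1 - 0.038) * 100
= 0.962 * 100
= 96.2%

96.2%


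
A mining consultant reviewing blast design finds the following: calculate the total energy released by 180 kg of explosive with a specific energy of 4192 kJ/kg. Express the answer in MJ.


Energy = mass * specific_energy / 1000
= 180 * 4192 / 1000
= 754560 / 1000
= 754.56 MJ

754.56 MJ


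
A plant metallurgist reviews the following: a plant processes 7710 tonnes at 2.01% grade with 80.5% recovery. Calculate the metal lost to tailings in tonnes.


Total metal in feed:
= 7710 * 2.01 / 100 = 154.971 tonnes
Metal recovered:
= 154.971 * 80.5 / 100 = 124.751655 tonnes
Metal lost to tailings:
= 154.971 - 124.751655
= 30.2193 tonnes

30.2193 tonnes


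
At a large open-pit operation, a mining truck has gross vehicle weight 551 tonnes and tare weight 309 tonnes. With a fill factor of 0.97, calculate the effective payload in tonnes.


Maximum payload = gross - tare
= 551 - 309 = 242 tonnes
Effective payload = max payload * fill factor
= 242 * 0.97
= 234.74 tonnes

234.74 tonnes


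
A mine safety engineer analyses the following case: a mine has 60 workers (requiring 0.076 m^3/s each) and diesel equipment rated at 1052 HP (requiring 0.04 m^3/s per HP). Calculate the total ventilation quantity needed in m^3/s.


46.64 m^3/s

Airflow for workers:
Q_people = 60 * 0.076 = 4.56 m^3/s
Airflow for diesel equipment:
Q_diesel = 1052 * 0.04 = 42.08 m^3/s
Total ventilation:
Q_total = 4.56 + 42.08
= 46.64 m^3/s


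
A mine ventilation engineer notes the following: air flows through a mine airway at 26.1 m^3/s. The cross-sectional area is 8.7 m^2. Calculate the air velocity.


Velocity = flow rate / cross-sectional area
= 26.1 / 8.7
= 3.0 m/s

3.0 m/s


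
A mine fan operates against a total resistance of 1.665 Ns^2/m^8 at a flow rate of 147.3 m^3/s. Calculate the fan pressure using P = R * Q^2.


Compute Q^2:
Q^2 = 147.3^2 = 21697.29
Compute pressure:
P = R * Q^2 = 1.665 * 21697.29
= 36125.9879 Pa

36125.9879 Pa


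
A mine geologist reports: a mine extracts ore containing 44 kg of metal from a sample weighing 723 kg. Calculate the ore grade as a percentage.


Ore grade = (metal mass / ore mass) * 100
= (44 / 723) * 100
= 0.06085753804 * 100
= 6.0858%

6.0858%


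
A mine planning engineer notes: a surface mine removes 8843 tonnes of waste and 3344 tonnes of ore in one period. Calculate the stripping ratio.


2.6444

Stripping ratio = waste tonnage / ore tonnage
= 8843 / 3344
= 2.6444


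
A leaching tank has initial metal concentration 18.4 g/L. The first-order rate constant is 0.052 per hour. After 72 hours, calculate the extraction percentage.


Compute the exponent:
-k * t = -0.052 * 72 = -3.744
Remaining concentration:
C = 18.4 * exp(-3.744)
= 18.4 * 0.0236592765
= 0.4353306876 g/L
Extracted = 18.4 - 0.4353306876 = 17.96466931 g/L
Extraction % = 17.96466931 / 18.4 * 100
= 97.6341%

97.6341%


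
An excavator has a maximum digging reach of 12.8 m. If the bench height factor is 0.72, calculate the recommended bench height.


Bench height = reach * factor
= 12.8 * 0.72
= 9.216 m

9.216 m


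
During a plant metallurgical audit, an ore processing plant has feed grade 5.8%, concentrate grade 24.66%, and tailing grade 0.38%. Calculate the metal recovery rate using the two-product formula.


Using the two-product formula:
R = 100 * c * (f - t) / (f * (c - t))
Numerator = 100 * 24.66 * (5.8 - 0.38)
= 100 * 24.66 * 5.42
= 13365.72
Denominator = 5.8 * (24.66 - 0.38)
= 5.8 * 24.28
= 140.824
R = 13365.72 / 140.824
= 94.9108%

94.9108%


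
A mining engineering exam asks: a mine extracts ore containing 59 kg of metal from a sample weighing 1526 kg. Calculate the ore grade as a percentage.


Ore grade = (metal mass / ore mass) * 100
= (59 / 1526) * 100
= 0.03866317169 * 100
= 3.8663%

3.8663%


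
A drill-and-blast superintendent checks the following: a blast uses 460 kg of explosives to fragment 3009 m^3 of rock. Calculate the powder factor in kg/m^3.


Powder factor = explosive mass / rock volume
= 460 / 3009
= 0.1529 kg/m^3

0.1529 kg/m^3


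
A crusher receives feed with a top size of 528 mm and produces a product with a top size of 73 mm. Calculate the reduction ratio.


7.2329

Reduction ratio = feed size / product size
= 528 / 73
= 7.2329


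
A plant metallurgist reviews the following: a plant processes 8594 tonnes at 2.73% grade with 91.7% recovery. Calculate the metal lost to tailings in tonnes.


Total metal in feed:
= 8594 * 2.73 / 100 = 234.6162 tonnes
Metal recovered:
= 234.6162 * 91.7 / 100 = 215.1430554 tonnes
Metal lost to tailings:
= 234.6162 - 215.1430554
= 19.4731 tonnes

19.4731 tonnes


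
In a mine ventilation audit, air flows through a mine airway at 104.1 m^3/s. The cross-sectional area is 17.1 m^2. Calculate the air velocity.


Velocity = flow rate / cross-sectional area
= 104.1 / 17.1
= 6.0877 m/s

6.0877 m/s


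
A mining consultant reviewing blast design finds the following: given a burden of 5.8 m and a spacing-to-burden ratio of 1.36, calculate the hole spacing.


Spacing = burden * ratio
= 5.8 * 1.36
= 7.888 m

7.888 m


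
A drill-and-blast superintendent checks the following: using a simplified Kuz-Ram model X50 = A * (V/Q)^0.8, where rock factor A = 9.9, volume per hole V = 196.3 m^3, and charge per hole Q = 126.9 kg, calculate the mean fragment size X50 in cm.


Compute V/Q:
V/Q = 196.3 / 126.9 = 1.546887313
Raise to the power 0.8:
(V/Q)^0.8 = 1.546887313^0.8 = 1.41764321
Multiply by A:
X50 = 9.9 * 1.41764321
= 14.0347 cm

14.0347 cm


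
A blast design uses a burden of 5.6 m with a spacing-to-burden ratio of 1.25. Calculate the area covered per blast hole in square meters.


39.2 m^2

First, find the spacing:
Spacing = burden * ratio = 5.6 * 1.25
= 7.0 m
Then, calculate the area:
Area = burden * spacing = 5.6 * 7.0
= 39.2 m^2


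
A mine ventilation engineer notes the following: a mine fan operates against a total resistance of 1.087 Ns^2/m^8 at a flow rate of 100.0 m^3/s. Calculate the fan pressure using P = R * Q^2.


Compute Q^2:
Q^2 = 100.0^2 = 10000.0
Compute pressure:
P = R * Q^2 = 1.087 * 10000.0
= 10870.0 Pa

10870.0 Pa


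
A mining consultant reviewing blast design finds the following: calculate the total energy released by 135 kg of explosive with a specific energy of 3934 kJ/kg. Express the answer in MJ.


531.09 MJ

Energy = mass * specific_energy / 1000
= 135 * 3934 / 1000
= 531090 / 1000
= 531.09 MJ


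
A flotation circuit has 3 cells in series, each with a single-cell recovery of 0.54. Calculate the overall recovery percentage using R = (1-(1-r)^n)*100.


Complement of single-cell recovery:
1 - r = 1 - 0.54 = 0.46
Raise to power n:
(1 - r)^3 = 0.46^3 = 0.097336
Overall recovery:
R = (1 - 0.097336) * 100
= 90.2664%

90.2664%


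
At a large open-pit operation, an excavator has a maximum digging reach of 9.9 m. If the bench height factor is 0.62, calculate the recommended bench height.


6.138 m

Bench height = reach * factor
= 9.9 * 0.62
= 6.138 m


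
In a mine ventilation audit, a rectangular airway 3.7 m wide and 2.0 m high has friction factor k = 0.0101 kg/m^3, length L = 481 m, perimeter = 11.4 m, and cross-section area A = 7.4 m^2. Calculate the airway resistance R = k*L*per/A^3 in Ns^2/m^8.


Compute the numerator:
k * L * per = 0.0101 * 481 * 11.4
= 55.38234
Compute the denominator:
A^3 = 7.4^3 = 405.224
Resistance:
R = 55.38234 / 405.224
= 0.1367 Ns^2/m^8

0.1367 Ns^2/m^8


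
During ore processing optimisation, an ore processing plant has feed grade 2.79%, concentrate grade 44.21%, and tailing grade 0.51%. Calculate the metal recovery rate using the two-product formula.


Using the two-product formula:
R = 100 * c * (f - t) / (f * (c - t))
Numerator = 100 * 44.21 * (2.79 - 0.51)
= 100 * 44.21 * 2.28
= 10079.88
Denominator = 2.79 * (44.21 - 0.51)
= 2.79 * 43.7
= 121.923
R = 10079.88 / 121.923
= 82.6741%

82.6741%


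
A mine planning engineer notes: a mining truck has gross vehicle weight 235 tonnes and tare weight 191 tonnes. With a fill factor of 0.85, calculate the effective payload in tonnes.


Maximum payload = gross - tare
= 235 - 191 = 44 tonnes
Effective payload = max payload * fill factor
= 44 * 0.85
= 37.4 tonnes

37.4 tonnes


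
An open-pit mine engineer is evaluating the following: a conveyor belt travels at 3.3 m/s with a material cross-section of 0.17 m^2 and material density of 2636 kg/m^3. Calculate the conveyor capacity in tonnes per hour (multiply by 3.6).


5323.6656 t/h

Volumetric flow = speed * area
= 3.3 * 0.17 = 0.561 m^3/s
Mass flow = volumetric * density
= 0.561 * 2636 = 1478.796 kg/s
Convert to t/h: multiply by 3.6
Capacity = 1478.796 * 3.6
= 5323.6656 t/h


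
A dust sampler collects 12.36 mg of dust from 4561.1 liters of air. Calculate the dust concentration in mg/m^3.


2.7099 mg/m^3

Convert liters to m^3: 1 m^3 = 1000 L
Concentration = mass / volume * 1000
= 12.36 / 4561.1 * 1000
= 0.002709872618 * 1000
= 2.7099 mg/m^3


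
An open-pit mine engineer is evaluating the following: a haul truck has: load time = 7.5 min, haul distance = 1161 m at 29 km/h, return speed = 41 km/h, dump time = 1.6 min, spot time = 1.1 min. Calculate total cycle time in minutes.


14.3011 min

Convert haul speed to m/min: 29 * 1000/60 = 483.3333333 m/min
Haul time = 1161 / 483.3333333 = 2.402068966 min
Convert return speed to m/min: 41 * 1000/60 = 683.3333333 m/min
Return time = 1161 / 683.3333333 = 1.69902439 min
Total cycle time:
= 7.5 + 2.402068966 + 1.6 + 1.69902439 + 1.1
= 14.3011 min
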